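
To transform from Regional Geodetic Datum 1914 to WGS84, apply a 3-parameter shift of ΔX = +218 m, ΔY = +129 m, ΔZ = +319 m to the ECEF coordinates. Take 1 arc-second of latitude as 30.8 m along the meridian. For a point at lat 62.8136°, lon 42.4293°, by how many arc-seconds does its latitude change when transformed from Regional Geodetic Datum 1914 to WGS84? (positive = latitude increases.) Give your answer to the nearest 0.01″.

sin φ = 0.889525, cos φ = 0.456887, sin λ = 0.674680, cos λ = 0.738110.
North component: ΔN = −sin φ cos λ·ΔX − sin φ sin λ·ΔY + cos φ·ΔZ = −(0.889525)(0.738110)(218) − (0.889525)(0.674680)(129) + (0.456887)(319) = -74.80 m.
1° of latitude spans 3600 × 30.80 = 110880 m, so Δφ = -74.80 / 110880 × 3600 = -2.429″.

Δφ = -2.43″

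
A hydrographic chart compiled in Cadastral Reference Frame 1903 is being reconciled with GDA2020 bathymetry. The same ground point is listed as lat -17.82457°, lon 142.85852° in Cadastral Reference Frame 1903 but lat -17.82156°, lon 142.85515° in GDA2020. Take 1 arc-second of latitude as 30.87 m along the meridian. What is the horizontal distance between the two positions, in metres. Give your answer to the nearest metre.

Δφ = -17.82156° − -17.82457° = +0.00301°; Δλ = 142.85515° − 142.85852° = -0.00337°.
1° of latitude = 3600 × 30.87 = 111132 m.
ΔN = Δφ × 111132 = 334.5 m; ΔE = Δλ × 111132 × cos(-17.82457°) = -0.00337 × 111132 × 0.951998 = -356.5 m.
Distance = √(ΔE² + ΔN²) = √((-356.5)² + 334.5²) = 488.9 m.

489 m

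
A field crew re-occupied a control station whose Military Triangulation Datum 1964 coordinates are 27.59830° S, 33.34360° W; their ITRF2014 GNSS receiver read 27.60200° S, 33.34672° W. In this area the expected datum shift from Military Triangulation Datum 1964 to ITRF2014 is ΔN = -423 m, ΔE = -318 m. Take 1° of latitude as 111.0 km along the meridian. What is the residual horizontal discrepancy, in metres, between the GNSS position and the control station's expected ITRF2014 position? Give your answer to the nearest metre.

17 m

Observed coordinate differences: Δφ = -0.00370°, Δλ = -0.00312°.
Converting to metres (1° lat = 111000 m, cos φ = 0.886217): observed ΔN = -410.7 m, observed ΔE = -306.9 m.
Subtracting the expected shift leaves a residual of -410.7 − (-423) = 12.3 m north and -306.9 − (-318) = 11.1 m east.
Residual distance = √(12.3² + 11.1²) = 16.6 m.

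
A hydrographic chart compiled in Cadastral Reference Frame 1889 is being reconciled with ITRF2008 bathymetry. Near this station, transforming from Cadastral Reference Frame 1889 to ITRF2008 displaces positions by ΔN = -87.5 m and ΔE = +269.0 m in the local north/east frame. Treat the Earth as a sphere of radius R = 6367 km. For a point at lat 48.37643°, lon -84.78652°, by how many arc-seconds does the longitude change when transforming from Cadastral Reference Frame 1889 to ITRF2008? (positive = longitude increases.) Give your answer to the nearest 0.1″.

Δλ = 13.1″

At latitude 48.37643°, cos φ = 0.664234.
One radian of longitude at latitude φ spans R cos φ, so Δλ = ΔE / (R cos φ) = 269.0 / (6367000 × 0.664234) = 6.3606e-05 rad = 13.120″.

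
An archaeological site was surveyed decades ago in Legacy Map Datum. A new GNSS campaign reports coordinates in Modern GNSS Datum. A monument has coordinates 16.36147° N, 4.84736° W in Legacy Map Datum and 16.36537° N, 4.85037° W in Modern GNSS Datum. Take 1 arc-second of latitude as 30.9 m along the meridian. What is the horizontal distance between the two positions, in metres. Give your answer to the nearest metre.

Δφ = 16.36537° − 16.36147° = +0.00390°; Δλ = -4.85037° − -4.84736° = -0.00301°.
1° of latitude = 3600 × 30.90 = 111240 m.
ΔN = Δφ × 111240 = 433.8 m; ΔE = Δλ × 111240 × cos(16.36147°) = -0.00301 × 111240 × 0.959504 = -321.3 m.
Distance = √(ΔE² + ΔN²) = √((-321.3)² + 433.8²) = 539.8 m.

540 m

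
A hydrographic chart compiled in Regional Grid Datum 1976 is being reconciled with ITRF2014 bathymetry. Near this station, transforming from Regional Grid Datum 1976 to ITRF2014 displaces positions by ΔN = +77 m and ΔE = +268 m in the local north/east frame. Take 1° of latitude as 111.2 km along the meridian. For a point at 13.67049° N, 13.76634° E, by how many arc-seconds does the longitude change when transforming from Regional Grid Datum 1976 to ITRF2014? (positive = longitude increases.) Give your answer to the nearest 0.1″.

At latitude 13.67049°, cos φ = 0.971671.
1° of longitude at this latitude = 111.2 × cos φ = 108.05 km, so Δλ = 268.0 / 108049.8 = 0.0024803° = 8.929″.

Δλ = 8.9″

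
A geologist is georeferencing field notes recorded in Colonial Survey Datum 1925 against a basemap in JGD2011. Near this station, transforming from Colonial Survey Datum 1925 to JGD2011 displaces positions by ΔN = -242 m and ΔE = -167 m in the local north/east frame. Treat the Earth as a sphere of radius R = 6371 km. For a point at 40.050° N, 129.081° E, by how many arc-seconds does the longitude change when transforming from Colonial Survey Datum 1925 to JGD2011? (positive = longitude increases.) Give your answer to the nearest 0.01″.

Δλ = -7.06″

At latitude 40.050°, cos φ = 0.765483.
One radian of longitude at latitude φ spans R cos φ, so Δλ = ΔE / (R cos φ) = -167.0 / (6371000 × 0.765483) = -3.4243e-05 rad = -7.063″.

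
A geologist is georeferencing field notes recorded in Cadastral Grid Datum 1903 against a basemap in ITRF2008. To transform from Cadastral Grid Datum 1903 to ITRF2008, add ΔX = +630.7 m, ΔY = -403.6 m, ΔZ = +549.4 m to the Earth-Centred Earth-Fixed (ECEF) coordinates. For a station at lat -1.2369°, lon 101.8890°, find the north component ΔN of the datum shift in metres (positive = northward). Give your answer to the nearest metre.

At φ = -1.2369°, λ = 101.8890°: sin φ = -0.021586, cos φ = 0.999767, sin λ = 0.978549, cos λ = -0.206016.
ΔN = −sin φ cos λ·ΔX − sin φ sin λ·ΔY + cos φ·ΔZ = −(-0.021586)(-0.206016)(630.7) − (-0.021586)(0.978549)(-403.6) + (0.999767)(549.4) = 537.94 m.

ΔN = 538 m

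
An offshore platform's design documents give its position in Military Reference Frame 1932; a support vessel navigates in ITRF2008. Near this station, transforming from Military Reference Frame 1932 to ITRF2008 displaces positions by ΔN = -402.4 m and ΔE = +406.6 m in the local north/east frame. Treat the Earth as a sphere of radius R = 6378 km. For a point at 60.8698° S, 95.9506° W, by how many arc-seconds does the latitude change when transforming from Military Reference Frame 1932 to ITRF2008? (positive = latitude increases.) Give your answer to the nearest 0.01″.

Δφ = -13.01″

On a sphere of radius R, 1 rad of latitude = R, so Δφ = ΔN / R = -402.4 / 6378000 = -6.3092e-05 rad = -13.014″.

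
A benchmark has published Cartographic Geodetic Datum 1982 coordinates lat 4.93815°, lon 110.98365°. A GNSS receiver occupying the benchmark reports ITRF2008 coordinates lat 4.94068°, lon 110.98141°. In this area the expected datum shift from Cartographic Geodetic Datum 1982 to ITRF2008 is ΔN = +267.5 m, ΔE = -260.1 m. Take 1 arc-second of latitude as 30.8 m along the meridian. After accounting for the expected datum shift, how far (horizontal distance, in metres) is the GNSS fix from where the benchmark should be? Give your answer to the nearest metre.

18 m

Observed coordinate differences: Δφ = +0.00253°, Δλ = -0.00224°.
Converting to metres (1° lat = 110880 m, cos φ = 0.996288): observed ΔN = 280.5 m, observed ΔE = -247.4 m.
Subtracting the expected shift leaves a residual of 280.5 − (267.5) = 13.0 m north and -247.4 − (-260.1) = 12.7 m east.
Residual distance = √(13.0² + 12.7²) = 18.2 m.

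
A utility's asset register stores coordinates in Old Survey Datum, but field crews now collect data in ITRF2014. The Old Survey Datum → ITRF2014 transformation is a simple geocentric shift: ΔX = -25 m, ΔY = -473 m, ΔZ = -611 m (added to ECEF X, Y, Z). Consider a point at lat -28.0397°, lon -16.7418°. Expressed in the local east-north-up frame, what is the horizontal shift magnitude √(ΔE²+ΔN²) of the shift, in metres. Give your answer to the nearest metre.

The local east axis at (φ, λ) is (−sin λ, cos λ, 0), so ΔE = −sin(-16.7418°)·(-25) + cos(-16.7418°)·(-473) = -460.15 m.
The local north axis is (−sin φ cos λ, −sin φ sin λ, cos φ), giving ΔN = -11.254 + 64.050 − 539.282 = -486.49 m.
Horizontal magnitude = √(ΔE² + ΔN²) = √((-460.15)² + (-486.49)²) = 669.63 m.

670 m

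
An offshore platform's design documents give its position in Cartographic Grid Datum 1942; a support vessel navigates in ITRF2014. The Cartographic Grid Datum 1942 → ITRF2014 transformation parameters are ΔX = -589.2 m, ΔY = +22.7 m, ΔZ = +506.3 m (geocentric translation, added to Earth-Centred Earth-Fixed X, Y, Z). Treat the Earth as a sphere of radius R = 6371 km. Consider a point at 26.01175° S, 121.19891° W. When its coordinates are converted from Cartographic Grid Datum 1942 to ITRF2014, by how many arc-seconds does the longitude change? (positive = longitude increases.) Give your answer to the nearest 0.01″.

Δλ = -18.58″

sin φ = -0.438555, cos φ = 0.898704, sin λ = -0.855374, cos λ = -0.518011.
East component: ΔE = −sin λ·ΔX + cos λ·ΔY = −(-0.855374)(-589.2) + (-0.518011)(22.7) = -515.75 m.
1° of latitude spans πR/180 = 111195 m; at latitude φ, 1° of longitude spans that × cos φ = 99931.3 m, so Δλ = -515.75 / 99931.3 × 3600 = -18.580″.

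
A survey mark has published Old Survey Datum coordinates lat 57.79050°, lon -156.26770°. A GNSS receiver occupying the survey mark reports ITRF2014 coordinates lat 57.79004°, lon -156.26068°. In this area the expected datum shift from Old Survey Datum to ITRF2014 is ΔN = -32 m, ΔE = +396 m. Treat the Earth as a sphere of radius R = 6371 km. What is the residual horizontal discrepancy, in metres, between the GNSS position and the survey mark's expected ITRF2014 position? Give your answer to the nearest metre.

28 m

Observed coordinate differences: Δφ = -0.00046°, Δλ = +0.00702°.
Converting to metres (1° lat = 111195 m, cos φ = 0.533017): observed ΔN = -51.1 m, observed ΔE = 416.1 m.
Subtracting the expected shift leaves a residual of -51.1 − (-32) = -19.1 m north and 416.1 − (396) = 20.1 m east.
Residual distance = √((-19.1)² + 20.1²) = 27.7 m.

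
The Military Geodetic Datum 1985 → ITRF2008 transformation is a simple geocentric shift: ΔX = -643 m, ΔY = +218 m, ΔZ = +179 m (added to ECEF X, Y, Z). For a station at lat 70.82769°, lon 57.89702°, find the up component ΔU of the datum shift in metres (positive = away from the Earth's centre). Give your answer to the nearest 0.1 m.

ΔU = 117.5 m

The local up (radial) axis is (cos φ cos λ, cos φ sin λ, sin φ), giving ΔU = -112.224 + 60.646 + 169.072 = 117.49 m.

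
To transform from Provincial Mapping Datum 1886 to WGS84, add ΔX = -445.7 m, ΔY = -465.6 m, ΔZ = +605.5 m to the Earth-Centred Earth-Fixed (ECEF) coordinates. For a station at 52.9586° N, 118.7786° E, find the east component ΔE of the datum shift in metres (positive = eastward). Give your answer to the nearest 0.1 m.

ΔE = 614.8 m

At φ = 52.9586°, λ = 118.7786°: sin φ = 0.798200, cos φ = 0.602392, sin λ = 0.876487, cos λ = -0.481426.
ΔE = −sin λ·ΔX + cos λ·ΔY = −(0.876487)·(-445.7) + (-0.481426)·(-465.6) = 614.80 m.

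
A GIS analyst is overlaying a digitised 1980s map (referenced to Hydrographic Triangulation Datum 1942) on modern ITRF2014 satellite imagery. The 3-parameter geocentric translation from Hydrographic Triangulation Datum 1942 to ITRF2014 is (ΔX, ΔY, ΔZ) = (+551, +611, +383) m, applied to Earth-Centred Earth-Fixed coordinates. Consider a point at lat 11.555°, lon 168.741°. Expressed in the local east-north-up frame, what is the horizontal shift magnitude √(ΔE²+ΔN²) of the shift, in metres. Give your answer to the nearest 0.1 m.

843.1 m

The local east axis at (φ, λ) is (−sin λ, cos λ, 0), so ΔE = −sin(168.741°)·551 + cos(168.741°)·611 = -706.82 m.
The local north axis is (−sin φ cos λ, −sin φ sin λ, cos φ), giving ΔN = 108.246 − 23.896 + 375.238 = 459.59 m.
Horizontal magnitude = √(ΔE² + ΔN²) = √((-706.82)² + 459.59²) = 843.10 m.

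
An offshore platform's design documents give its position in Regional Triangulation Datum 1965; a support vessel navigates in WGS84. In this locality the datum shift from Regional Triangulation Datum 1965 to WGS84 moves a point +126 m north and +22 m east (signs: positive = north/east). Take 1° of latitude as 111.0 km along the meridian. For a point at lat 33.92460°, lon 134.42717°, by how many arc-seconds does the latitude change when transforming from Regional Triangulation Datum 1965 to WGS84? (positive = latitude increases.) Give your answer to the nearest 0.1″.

Δφ = 4.1″

1° of latitude = 111.0 km, so Δφ = 126.0 / 111000 = 0.0011351° = 4.086″.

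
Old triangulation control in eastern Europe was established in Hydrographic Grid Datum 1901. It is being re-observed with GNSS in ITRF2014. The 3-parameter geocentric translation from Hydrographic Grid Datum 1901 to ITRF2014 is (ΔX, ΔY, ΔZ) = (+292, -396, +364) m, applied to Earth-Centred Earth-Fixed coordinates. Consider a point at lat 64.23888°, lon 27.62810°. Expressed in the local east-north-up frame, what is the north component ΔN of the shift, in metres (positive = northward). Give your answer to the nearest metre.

ΔN = 91 m

At φ = 64.23888°, λ = 27.62810°: sin φ = 0.900614, cos φ = 0.434620, sin λ = 0.463731, cos λ = 0.885976.
ΔN = −sin φ cos λ·ΔX − sin φ sin λ·ΔY + cos φ·ΔZ = −(0.900614)(0.885976)(292) − (0.900614)(0.463731)(-396) + (0.434620)(364) = 90.59 m.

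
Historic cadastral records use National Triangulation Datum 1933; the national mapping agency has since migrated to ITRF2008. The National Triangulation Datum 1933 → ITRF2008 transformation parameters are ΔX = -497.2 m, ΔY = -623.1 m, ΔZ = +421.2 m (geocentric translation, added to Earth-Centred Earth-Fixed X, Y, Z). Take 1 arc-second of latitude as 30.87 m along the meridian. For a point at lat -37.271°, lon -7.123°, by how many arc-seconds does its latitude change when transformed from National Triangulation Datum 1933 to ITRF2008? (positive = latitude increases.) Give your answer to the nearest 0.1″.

sin φ = -0.605586, cos φ = 0.795780, sin λ = -0.124000, cos λ = 0.992282.
North component: ΔN = −sin φ cos λ·ΔX − sin φ sin λ·ΔY + cos φ·ΔZ = −(-0.605586)(0.992282)(-497.2) − (-0.605586)(-0.124000)(-623.1) + (0.795780)(421.2) = 83.20 m.
1° of latitude spans 3600 × 30.87 = 111132 m, so Δφ = 83.20 / 111132 × 3600 = 2.695″.

Δφ = 2.7″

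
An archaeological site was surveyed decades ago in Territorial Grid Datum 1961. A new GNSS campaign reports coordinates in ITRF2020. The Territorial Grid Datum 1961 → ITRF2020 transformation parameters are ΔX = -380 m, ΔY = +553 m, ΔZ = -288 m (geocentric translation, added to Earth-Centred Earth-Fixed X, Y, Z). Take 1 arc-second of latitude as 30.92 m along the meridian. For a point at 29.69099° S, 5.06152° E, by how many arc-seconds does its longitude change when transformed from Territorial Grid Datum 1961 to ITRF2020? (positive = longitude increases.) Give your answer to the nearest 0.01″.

sin φ = -0.495322, cos φ = 0.868709, sin λ = 0.088225, cos λ = 0.996101.
East component: ΔE = −sin λ·ΔX + cos λ·ΔY = −(0.088225)(-380) + (0.996101)(553) = 584.37 m.
1° of latitude spans 3600 × 30.92 = 111312 m; at latitude φ, 1° of longitude spans that × cos φ = 96697.8 m, so Δλ = 584.37 / 96697.8 × 3600 = 21.756″.

Δλ = 21.76″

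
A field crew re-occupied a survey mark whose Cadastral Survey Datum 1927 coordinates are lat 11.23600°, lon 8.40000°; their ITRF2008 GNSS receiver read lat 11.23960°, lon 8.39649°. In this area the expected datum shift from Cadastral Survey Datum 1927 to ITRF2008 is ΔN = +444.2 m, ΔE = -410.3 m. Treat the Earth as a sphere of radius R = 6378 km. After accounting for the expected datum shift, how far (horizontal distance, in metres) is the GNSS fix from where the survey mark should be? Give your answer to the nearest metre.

Observed coordinate differences: Δφ = +0.00360°, Δλ = -0.00351°.
Converting to metres (1° lat = 111317 m, cos φ = 0.980833): observed ΔN = 400.7 m, observed ΔE = -383.2 m.
Subtracting the expected shift leaves a residual of 400.7 − (444.2) = -43.5 m north and -383.2 − (-410.3) = 27.1 m east.
Residual distance = √((-43.5)² + 27.1²) = 51.2 m.

51 m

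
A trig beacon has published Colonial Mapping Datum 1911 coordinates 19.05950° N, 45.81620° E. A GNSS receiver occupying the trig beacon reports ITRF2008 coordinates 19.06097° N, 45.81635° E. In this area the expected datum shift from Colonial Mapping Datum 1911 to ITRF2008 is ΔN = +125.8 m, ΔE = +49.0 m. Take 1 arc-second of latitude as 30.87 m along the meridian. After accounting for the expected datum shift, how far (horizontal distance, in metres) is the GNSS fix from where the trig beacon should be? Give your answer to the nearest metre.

50 m

Observed coordinate differences: Δφ = +0.00147°, Δλ = +0.00015°.
Converting to metres (1° lat = 111132 m, cos φ = 0.945180): observed ΔN = 163.4 m, observed ΔE = 15.8 m.
Subtracting the expected shift leaves a residual of 163.4 − (125.8) = 37.6 m north and 15.8 − (49.0) = -33.2 m east.
Residual distance = √(37.6² + (-33.2)²) = 50.2 m.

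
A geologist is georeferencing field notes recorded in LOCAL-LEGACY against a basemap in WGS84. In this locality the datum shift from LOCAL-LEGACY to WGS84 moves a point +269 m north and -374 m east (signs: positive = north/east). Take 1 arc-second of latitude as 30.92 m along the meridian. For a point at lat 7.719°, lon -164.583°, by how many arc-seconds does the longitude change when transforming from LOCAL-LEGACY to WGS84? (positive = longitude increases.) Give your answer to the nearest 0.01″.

At latitude 7.719°, cos φ = 0.990939.
1″ of longitude at this latitude = 30.92 × cos φ = 30.6398 m, so Δλ = -374.0 / 30.6398 = -12.206″.

Δλ = -12.21″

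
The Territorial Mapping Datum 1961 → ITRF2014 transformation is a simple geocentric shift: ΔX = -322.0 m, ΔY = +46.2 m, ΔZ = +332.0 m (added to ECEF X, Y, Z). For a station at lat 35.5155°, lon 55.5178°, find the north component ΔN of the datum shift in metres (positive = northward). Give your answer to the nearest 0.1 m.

At φ = 35.5155°, λ = 55.5178°: sin φ = 0.580923, cos φ = 0.813958, sin λ = 0.824302, cos λ = 0.566150.
ΔN = −sin φ cos λ·ΔX − sin φ sin λ·ΔY + cos φ·ΔZ = −(0.580923)(0.566150)(-322.0) − (0.580923)(0.824302)(46.2) + (0.813958)(332.0) = 354.01 m.

ΔN = 354.0 m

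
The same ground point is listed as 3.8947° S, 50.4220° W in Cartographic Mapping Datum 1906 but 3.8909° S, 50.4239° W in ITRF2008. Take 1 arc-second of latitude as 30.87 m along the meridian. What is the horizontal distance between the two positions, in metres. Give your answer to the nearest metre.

Δφ = -3.8909° − -3.8947° = +0.0038°; Δλ = -50.4239° − -50.4220° = -0.0019°.
1° of latitude = 3600 × 30.87 = 111132 m.
ΔN = Δφ × 111132 = 422.3 m; ΔE = Δλ × 111132 × cos(-3.8947°) = -0.0019 × 111132 × 0.997691 = -210.7 m.
Distance = √(ΔE² + ΔN²) = √((-210.7)² + 422.3²) = 471.9 m.

472 m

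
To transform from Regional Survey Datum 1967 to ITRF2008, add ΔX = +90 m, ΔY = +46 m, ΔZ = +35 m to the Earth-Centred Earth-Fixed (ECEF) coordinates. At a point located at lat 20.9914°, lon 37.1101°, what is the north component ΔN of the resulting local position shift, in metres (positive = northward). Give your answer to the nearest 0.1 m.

ΔN = -3.0 m

The local north axis is (−sin φ cos λ, −sin φ sin λ, cos φ), giving ΔN = -25.711 − 9.942 + 32.677 = -2.98 m.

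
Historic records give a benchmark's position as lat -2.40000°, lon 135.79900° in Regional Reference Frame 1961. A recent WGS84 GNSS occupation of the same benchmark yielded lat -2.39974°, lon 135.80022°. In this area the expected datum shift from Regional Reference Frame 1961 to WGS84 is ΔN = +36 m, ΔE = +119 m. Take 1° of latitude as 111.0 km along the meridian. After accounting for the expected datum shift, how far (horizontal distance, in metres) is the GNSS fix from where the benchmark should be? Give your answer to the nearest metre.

18 m

Observed coordinate differences: Δφ = +0.00026°, Δλ = +0.00122°.
Converting to metres (1° lat = 111000 m, cos φ = 0.999123): observed ΔN = 28.9 m, observed ΔE = 135.3 m.
Subtracting the expected shift leaves a residual of 28.9 − (36) = -7.1 m north and 135.3 − (119) = 16.3 m east.
Residual distance = √((-7.1)² + 16.3²) = 17.8 m.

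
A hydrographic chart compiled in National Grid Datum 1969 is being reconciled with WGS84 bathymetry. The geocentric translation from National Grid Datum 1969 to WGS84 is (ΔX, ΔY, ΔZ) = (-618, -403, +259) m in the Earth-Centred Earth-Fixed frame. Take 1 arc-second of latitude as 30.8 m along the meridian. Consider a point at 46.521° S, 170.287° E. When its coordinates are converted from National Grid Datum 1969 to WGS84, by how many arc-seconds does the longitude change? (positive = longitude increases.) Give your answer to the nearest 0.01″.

sin φ = -0.725627, cos φ = 0.688089, sin λ = 0.168713, cos λ = -0.985665.
East component: ΔE = −sin λ·ΔX + cos λ·ΔY = −(0.168713)(-618) + (-0.985665)(-403) = 501.49 m.
1° of latitude spans 3600 × 30.80 = 110880 m; at latitude φ, 1° of longitude spans that × cos φ = 76295.3 m, so Δλ = 501.49 / 76295.3 × 3600 = 23.663″.

Δλ = 23.66″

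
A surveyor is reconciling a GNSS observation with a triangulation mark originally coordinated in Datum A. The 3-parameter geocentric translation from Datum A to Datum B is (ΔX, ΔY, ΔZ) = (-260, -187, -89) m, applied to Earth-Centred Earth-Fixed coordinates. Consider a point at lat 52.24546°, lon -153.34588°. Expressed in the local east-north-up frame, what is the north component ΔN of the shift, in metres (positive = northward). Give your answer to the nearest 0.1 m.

ΔN = -304.5 m

At φ = 52.24546°, λ = -153.34588°: sin φ = 0.790641, cos φ = 0.612280, sin λ = -0.448603, cos λ = -0.893731.
ΔN = −sin φ cos λ·ΔX − sin φ sin λ·ΔY + cos φ·ΔZ = −(0.790641)(-0.893731)(-260) − (0.790641)(-0.448603)(-187) + (0.612280)(-89) = -304.54 m.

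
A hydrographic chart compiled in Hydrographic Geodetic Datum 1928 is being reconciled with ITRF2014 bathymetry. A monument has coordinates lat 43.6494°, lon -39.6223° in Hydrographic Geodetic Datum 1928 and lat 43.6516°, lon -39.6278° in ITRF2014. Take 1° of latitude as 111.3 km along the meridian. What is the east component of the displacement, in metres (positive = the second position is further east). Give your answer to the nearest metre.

ΔE = -443 m

Δφ = 43.6516° − 43.6494° = +0.0022°; Δλ = -39.6278° − -39.6223° = -0.0055°.
ΔN = Δφ × 111300 = 244.9 m; ΔE = Δλ × 111300 × cos(43.6494°) = -0.0055 × 111300 × 0.723577 = -442.9 m.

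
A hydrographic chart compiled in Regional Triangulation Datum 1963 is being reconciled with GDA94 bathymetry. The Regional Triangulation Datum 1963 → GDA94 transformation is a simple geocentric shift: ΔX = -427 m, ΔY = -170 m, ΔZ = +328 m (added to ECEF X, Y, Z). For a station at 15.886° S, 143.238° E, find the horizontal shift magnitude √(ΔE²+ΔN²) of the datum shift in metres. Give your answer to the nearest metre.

At φ = -15.886°, λ = 143.238°: sin φ = -0.273724, cos φ = 0.961808, sin λ = 0.598492, cos λ = -0.801128.
ΔE = −sin λ·ΔX + cos λ·ΔY = −(0.598492)·(-427) + (-0.801128)·(-170) = 391.75 m.
ΔN = −sin φ cos λ·ΔX − sin φ sin λ·ΔY + cos φ·ΔZ = −(-0.273724)(-0.801128)(-427) − (-0.273724)(0.598492)(-170) + (0.961808)(328) = 381.26 m.
Horizontal magnitude = √(ΔE² + ΔN²) = √(391.75² + 381.26²) = 546.65 m.

547 m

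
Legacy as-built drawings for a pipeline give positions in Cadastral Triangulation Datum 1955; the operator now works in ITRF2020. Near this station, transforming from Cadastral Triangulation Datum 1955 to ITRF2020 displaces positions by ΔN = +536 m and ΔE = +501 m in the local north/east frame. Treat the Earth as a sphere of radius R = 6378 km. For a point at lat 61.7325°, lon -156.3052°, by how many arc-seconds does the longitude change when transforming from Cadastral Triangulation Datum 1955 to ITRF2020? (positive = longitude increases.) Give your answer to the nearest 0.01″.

Δλ = 34.21″

At latitude 61.7325°, cos φ = 0.473589.
One radian of longitude at latitude φ spans R cos φ, so Δλ = ΔE / (R cos φ) = 501.0 / (6378000 × 0.473589) = 1.6586e-04 rad = 34.212″.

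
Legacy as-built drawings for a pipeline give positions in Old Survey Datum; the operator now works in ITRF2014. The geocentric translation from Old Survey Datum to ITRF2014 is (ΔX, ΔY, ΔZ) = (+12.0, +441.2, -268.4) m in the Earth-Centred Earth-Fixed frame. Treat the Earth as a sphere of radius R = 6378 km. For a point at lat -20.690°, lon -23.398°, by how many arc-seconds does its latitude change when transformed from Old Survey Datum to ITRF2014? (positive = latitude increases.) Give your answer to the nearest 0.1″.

sin φ = -0.353312, cos φ = 0.935506, sin λ = -0.397116, cos λ = 0.917768.
North component: ΔN = −sin φ cos λ·ΔX − sin φ sin λ·ΔY + cos φ·ΔZ = −(-0.353312)(0.917768)(12.0) − (-0.353312)(-0.397116)(441.2) + (0.935506)(-268.4) = -309.10 m.
1° of latitude spans πR/180 = 111317 m, so Δφ = -309.10 / 111317 × 3600 = -9.996″.

Δφ = -10.0″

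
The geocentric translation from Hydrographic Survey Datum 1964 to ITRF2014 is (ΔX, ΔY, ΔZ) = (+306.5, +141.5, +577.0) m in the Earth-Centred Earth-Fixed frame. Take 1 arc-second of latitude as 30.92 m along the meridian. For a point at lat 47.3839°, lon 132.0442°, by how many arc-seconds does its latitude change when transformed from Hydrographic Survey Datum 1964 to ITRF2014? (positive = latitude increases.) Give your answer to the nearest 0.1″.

sin φ = 0.735907, cos φ = 0.677083, sin λ = 0.742628, cos λ = -0.669704.
North component: ΔN = −sin φ cos λ·ΔX − sin φ sin λ·ΔY + cos φ·ΔZ = −(0.735907)(-0.669704)(306.5) − (0.735907)(0.742628)(141.5) + (0.677083)(577.0) = 464.40 m.
1° of latitude spans 3600 × 30.92 = 111312 m, so Δφ = 464.40 / 111312 × 3600 = 15.019″.

Δφ = 15.0″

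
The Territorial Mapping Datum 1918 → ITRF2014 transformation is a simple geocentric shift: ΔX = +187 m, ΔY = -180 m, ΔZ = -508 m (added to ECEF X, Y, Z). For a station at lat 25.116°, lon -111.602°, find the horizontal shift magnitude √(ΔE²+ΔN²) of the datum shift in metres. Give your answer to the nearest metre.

At φ = 25.116°, λ = -111.602°: sin φ = 0.424452, cos φ = 0.905450, sin λ = -0.929764, cos λ = -0.368157.
ΔE = −sin λ·ΔX + cos λ·ΔY = −(-0.929764)·(187) + (-0.368157)·(-180) = 240.13 m.
ΔN = −sin φ cos λ·ΔX − sin φ sin λ·ΔY + cos φ·ΔZ = −(0.424452)(-0.368157)(187) − (0.424452)(-0.929764)(-180) + (0.905450)(-508) = -501.78 m.
Horizontal magnitude = √(ΔE² + ΔN²) = √(240.13² + (-501.78)²) = 556.28 m.

556 m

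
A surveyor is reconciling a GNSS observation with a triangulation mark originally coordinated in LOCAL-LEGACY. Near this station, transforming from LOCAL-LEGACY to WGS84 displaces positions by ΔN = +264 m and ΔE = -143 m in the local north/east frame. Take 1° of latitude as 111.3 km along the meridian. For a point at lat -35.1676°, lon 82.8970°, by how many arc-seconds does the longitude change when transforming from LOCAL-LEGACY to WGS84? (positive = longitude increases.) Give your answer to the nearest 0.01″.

Δλ = -5.66″

At latitude -35.1676°, cos φ = 0.817471.
1° of longitude at this latitude = 111.3 × cos φ = 90.98 km, so Δλ = -143.0 / 90984.5 = -0.0015717° = -5.658″.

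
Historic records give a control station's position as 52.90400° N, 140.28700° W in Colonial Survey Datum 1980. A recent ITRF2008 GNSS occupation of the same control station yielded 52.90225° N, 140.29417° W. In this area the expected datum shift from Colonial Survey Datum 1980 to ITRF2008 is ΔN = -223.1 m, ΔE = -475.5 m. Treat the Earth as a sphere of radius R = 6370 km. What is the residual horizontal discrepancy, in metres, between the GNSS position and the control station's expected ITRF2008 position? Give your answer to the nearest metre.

Observed coordinate differences: Δφ = -0.00175°, Δλ = -0.00717°.
Converting to metres (1° lat = 111177 m, cos φ = 0.603152): observed ΔN = -194.6 m, observed ΔE = -480.8 m.
Subtracting the expected shift leaves a residual of -194.6 − (-223.1) = 28.5 m north and -480.8 − (-475.5) = -5.3 m east.
Residual distance = √(28.5² + (-5.3)²) = 29.0 m.

29 m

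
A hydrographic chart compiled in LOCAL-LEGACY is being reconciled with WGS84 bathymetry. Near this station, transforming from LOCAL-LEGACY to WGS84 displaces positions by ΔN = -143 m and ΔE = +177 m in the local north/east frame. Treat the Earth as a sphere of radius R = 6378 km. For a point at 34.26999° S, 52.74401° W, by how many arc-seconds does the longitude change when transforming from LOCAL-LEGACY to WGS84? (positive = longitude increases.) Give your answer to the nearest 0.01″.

At latitude -34.26999°, cos φ = 0.826393.
One radian of longitude at latitude φ spans R cos φ, so Δλ = ΔE / (R cos φ) = 177.0 / (6378000 × 0.826393) = 3.3582e-05 rad = 6.927″.

Δλ = 6.93″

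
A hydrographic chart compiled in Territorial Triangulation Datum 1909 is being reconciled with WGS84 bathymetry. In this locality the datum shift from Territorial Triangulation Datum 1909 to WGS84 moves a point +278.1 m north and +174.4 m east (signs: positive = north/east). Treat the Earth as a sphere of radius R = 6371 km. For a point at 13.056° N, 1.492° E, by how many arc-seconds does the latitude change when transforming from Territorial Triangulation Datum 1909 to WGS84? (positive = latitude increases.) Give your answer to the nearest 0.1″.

Δφ = 9.0″

On a sphere of radius R, 1 rad of latitude = R, so Δφ = ΔN / R = 278.1 / 6371000 = 4.3651e-05 rad = 9.004″.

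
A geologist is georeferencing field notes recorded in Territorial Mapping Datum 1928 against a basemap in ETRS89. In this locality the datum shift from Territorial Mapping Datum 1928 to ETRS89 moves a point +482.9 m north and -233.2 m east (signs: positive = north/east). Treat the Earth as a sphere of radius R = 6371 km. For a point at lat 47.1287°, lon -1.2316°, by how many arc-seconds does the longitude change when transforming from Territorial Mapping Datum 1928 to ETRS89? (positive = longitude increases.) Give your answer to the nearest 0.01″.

Δλ = -11.10″

At latitude 47.1287°, cos φ = 0.680354.
One radian of longitude at latitude φ spans R cos φ, so Δλ = ΔE / (R cos φ) = -233.2 / (6371000 × 0.680354) = -5.3800e-05 rad = -11.097″.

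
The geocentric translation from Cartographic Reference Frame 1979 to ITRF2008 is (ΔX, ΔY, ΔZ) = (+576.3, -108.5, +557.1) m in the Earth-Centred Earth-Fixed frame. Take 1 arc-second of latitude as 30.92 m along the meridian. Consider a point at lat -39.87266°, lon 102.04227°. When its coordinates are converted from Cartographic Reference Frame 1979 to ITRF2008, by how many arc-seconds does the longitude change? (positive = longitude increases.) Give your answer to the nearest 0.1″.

Δλ = -22.8″

sin φ = -0.641083, cos φ = 0.767471, sin λ = 0.977994, cos λ = -0.208633.
East component: ΔE = −sin λ·ΔX + cos λ·ΔY = −(0.977994)(576.3) + (-0.208633)(-108.5) = -540.98 m.
1° of latitude spans 3600 × 30.92 = 111312 m; at latitude φ, 1° of longitude spans that × cos φ = 85428.7 m, so Δλ = -540.98 / 85428.7 × 3600 = -22.797″.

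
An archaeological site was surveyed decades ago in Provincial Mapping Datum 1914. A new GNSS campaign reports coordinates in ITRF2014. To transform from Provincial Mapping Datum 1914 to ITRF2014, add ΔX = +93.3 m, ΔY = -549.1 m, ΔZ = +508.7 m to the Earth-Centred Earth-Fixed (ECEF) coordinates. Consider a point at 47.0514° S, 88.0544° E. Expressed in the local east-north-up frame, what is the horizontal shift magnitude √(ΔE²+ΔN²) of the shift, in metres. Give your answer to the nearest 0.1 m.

The local east axis at (φ, λ) is (−sin λ, cos λ, 0), so ΔE = −sin(88.0544°)·93.3 + cos(88.0544°)·(-549.1) = -111.89 m.
The local north axis is (−sin φ cos λ, −sin φ sin λ, cos φ), giving ΔN = 2.319 − 401.690 + 346.599 = -52.77 m.
Horizontal magnitude = √(ΔE² + ΔN²) = √((-111.89)² + (-52.77)²) = 123.71 m.

123.7 m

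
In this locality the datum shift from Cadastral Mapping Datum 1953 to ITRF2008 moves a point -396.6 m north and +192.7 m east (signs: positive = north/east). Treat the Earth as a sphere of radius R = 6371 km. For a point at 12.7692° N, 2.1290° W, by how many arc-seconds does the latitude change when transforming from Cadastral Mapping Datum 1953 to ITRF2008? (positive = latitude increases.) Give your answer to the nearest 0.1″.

Δφ = -12.8″

On a sphere of radius R, 1 rad of latitude = R, so Δφ = ΔN / R = -396.6 / 6371000 = -6.2251e-05 rad = -12.840″.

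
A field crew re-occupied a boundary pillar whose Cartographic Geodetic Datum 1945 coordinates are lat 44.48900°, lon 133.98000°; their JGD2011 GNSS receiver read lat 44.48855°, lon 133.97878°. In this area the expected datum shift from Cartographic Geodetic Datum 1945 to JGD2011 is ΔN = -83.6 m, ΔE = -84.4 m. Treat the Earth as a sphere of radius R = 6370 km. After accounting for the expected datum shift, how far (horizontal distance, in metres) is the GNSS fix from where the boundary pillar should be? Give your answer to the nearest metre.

36 m

Observed coordinate differences: Δφ = -0.00045°, Δλ = -0.00122°.
Converting to metres (1° lat = 111177 m, cos φ = 0.713385): observed ΔN = -50.0 m, observed ΔE = -96.8 m.
Subtracting the expected shift leaves a residual of -50.0 − (-83.6) = 33.6 m north and -96.8 − (-84.4) = -12.4 m east.
Residual distance = √(33.6² + (-12.4)²) = 35.8 m.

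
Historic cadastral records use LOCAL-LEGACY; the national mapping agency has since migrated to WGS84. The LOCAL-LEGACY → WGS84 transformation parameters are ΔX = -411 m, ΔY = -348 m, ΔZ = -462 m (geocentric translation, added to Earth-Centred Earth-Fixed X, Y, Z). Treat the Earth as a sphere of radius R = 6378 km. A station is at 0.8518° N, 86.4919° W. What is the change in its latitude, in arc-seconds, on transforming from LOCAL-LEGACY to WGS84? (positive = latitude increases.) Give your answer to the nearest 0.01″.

sin φ = 0.014866, cos φ = 0.999889, sin λ = -0.998126, cos λ = 0.061190.
North component: ΔN = −sin φ cos λ·ΔX − sin φ sin λ·ΔY + cos φ·ΔZ = −(0.014866)(0.061190)(-411) − (0.014866)(-0.998126)(-348) + (0.999889)(-462) = -466.74 m.
1° of latitude spans πR/180 = 111317 m, so Δφ = -466.74 / 111317 × 3600 = -15.094″.

Δφ = -15.09″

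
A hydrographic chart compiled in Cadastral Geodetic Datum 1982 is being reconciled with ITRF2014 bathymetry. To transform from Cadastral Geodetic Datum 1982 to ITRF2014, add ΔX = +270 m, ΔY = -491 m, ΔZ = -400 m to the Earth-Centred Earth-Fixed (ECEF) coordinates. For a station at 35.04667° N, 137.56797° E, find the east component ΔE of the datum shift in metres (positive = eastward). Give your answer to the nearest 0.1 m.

ΔE = 180.2 m

The local east axis at (φ, λ) is (−sin λ, cos λ, 0), so ΔE = −sin(137.56797°)·270 + cos(137.56797°)·(-491) = 180.22 m.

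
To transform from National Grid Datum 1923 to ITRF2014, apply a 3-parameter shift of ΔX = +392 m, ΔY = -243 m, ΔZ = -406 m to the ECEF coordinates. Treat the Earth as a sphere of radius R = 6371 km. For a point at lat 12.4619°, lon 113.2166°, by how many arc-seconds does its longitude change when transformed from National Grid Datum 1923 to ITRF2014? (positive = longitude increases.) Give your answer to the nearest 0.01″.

sin φ = 0.215790, cos φ = 0.976440, sin λ = 0.919021, cos λ = -0.394208.
East component: ΔE = −sin λ·ΔX + cos λ·ΔY = −(0.919021)(392) + (-0.394208)(-243) = -264.46 m.
1° of latitude spans πR/180 = 111195 m; at latitude φ, 1° of longitude spans that × cos φ = 108575.1 m, so Δλ = -264.46 / 108575.1 × 3600 = -8.769″.

Δλ = -8.77″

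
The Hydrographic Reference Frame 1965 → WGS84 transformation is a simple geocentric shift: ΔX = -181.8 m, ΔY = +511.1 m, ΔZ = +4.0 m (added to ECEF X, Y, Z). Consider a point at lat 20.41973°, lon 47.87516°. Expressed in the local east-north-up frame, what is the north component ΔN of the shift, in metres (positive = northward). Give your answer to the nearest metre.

ΔN = -86 m

At φ = 20.41973°, λ = 47.87516°: sin φ = 0.348895, cos φ = 0.937162, sin λ = 0.741685, cos λ = 0.670748.
ΔN = −sin φ cos λ·ΔX − sin φ sin λ·ΔY + cos φ·ΔZ = −(0.348895)(0.670748)(-181.8) − (0.348895)(0.741685)(511.1) + (0.937162)(4.0) = -85.96 m.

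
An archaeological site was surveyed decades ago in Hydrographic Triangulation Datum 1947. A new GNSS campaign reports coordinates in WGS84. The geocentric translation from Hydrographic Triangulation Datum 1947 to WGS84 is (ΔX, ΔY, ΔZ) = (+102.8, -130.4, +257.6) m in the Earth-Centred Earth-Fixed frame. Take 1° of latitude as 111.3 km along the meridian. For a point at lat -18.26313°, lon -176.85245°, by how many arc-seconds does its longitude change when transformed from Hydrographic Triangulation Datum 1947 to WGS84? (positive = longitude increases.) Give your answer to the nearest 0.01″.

Δλ = 4.63″

sin φ = -0.313381, cos φ = 0.949627, sin λ = -0.054907, cos λ = -0.998491.
East component: ΔE = −sin λ·ΔX + cos λ·ΔY = −(-0.054907)(102.8) + (-0.998491)(-130.4) = 135.85 m.
1° of latitude spans 111300 m; at latitude φ, 1° of longitude spans that × cos φ = 105693.5 m, so Δλ = 135.85 / 105693.5 × 3600 = 4.627″.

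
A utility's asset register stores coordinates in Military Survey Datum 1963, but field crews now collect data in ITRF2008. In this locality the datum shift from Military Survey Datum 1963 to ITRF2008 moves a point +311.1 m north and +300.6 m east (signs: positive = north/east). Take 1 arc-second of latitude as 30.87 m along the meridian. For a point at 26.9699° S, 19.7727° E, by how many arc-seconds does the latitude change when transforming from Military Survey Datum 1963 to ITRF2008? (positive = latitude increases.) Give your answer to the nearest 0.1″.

1″ of latitude = 30.87 m, so Δφ = 311.1 / 30.87 = 10.078″.

Δφ = 10.1″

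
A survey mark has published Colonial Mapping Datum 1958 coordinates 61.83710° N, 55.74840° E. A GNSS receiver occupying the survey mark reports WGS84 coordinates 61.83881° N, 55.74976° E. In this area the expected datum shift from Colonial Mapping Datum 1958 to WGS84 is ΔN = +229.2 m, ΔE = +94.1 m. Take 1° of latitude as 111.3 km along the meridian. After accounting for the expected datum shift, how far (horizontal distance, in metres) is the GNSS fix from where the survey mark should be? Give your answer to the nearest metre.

Observed coordinate differences: Δφ = +0.00171°, Δλ = +0.00136°.
Converting to metres (1° lat = 111300 m, cos φ = 0.471980): observed ΔN = 190.3 m, observed ΔE = 71.4 m.
Subtracting the expected shift leaves a residual of 190.3 − (229.2) = -38.9 m north and 71.4 − (94.1) = -22.7 m east.
Residual distance = √((-38.9)² + (-22.7)²) = 45.0 m.

45 m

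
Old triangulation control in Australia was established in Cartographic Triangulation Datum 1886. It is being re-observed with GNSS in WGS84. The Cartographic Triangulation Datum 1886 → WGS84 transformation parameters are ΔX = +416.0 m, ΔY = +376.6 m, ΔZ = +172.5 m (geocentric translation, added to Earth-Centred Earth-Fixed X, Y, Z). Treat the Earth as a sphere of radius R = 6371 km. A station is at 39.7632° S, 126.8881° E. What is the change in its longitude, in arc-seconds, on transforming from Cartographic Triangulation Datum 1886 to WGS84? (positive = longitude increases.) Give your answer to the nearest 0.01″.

Δλ = -23.53″

sin φ = -0.639616, cos φ = 0.768694, sin λ = 0.799809, cos λ = -0.600254.
East component: ΔE = −sin λ·ΔX + cos λ·ΔY = −(0.799809)(416.0) + (-0.600254)(376.6) = -558.78 m.
1° of latitude spans πR/180 = 111195 m; at latitude φ, 1° of longitude spans that × cos φ = 85474.9 m, so Δλ = -558.78 / 85474.9 × 3600 = -23.534″.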